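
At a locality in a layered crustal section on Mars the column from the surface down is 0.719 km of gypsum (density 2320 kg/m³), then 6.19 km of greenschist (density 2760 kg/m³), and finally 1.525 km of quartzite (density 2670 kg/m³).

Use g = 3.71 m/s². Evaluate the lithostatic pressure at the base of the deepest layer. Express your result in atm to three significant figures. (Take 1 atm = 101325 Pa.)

gypsum: 2320 kg/m³ × 3.71 m/s² × 719 m = 6.189×10^6 Pa = 61.08 atm
greenschist: 2760 kg/m³ × 3.71 m/s² × 6190 m = 6.338×10^7 Pa = 625.5 atm
quartzite: 2670 kg/m³ × 3.71 m/s² × 1525 m = 1.511×10^7 Pa = 149.1 atm
Total = 61.08 + 625.5 + 149.1 = 835.71 atm

836 atm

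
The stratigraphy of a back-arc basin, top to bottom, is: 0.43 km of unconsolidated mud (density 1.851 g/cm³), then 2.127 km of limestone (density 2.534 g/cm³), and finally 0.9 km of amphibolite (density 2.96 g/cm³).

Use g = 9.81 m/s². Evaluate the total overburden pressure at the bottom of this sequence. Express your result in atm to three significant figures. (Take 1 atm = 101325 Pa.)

857 atm

unconsolidated mud: 1851 kg/m³ × 9.81 m/s² × 430 m = 7.808×10^6 Pa = 77.06 atm
limestone: 2534 kg/m³ × 9.81 m/s² × 2127 m = 5.287×10^7 Pa = 521.8 atm
amphibolite: 2960 kg/m³ × 9.81 m/s² × 900 m = 2.613×10^7 Pa = 257.9 atm
Total = 77.06 + 521.8 + 257.9 = 856.81 atm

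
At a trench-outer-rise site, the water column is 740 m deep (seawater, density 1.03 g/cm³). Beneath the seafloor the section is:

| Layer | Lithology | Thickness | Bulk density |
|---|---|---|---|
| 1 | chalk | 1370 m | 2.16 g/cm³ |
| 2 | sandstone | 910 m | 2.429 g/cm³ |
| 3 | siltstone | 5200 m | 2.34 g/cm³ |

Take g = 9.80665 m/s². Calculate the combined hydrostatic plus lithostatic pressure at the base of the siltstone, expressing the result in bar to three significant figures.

seawater: 1030 kg/m³ × 9.80665 m/s² × 740 m = 7.475×10^6 Pa = 74.75 bar
chalk: 2160 kg/m³ × 9.80665 m/s² × 1370 m = 2.902×10^7 Pa = 290.2 bar
sandstone: 2429 kg/m³ × 9.80665 m/s² × 910 m = 2.168×10^7 Pa = 216.8 bar
siltstone: 2340 kg/m³ × 9.80665 m/s² × 5200 m = 1.193×10^8 Pa = 1193 bar
Total = 74.75 + 290.2 + 216.8 + 1193 = 1775.0 bar

1770 bar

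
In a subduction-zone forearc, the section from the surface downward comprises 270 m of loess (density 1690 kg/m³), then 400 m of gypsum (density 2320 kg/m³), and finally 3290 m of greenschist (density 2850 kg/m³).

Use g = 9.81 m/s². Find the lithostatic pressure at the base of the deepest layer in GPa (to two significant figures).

0.11 GPa

loess: 1690 kg/m³ × 9.81 m/s² × 270 m = 4.476×10^6 Pa = 4.476×10^-3 GPa
gypsum: 2320 kg/m³ × 9.81 m/s² × 400 m = 9.104×10^6 Pa = 9.104×10^-3 GPa
greenschist: 2850 kg/m³ × 9.81 m/s² × 3290 m = 9.198×10^7 Pa = 0.09198 GPa
Total = 4.476×10^-3 + 9.104×10^-3 + 0.09198 = 0.10556 GPa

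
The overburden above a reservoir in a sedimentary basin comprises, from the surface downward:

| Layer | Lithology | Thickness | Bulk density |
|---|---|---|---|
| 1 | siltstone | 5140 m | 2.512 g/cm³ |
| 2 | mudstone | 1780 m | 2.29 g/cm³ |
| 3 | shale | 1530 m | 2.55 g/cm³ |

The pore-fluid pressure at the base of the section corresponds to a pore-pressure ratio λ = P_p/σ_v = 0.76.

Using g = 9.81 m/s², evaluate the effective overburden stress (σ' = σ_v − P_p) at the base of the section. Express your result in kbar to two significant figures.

Overburden (lithostatic) stress σ_v:
siltstone: 2512 kg/m³ × 9.81 m/s² × 5140 m = 1.267×10^8 Pa = 126.7 MPa
mudstone: 2290 kg/m³ × 9.81 m/s² × 1780 m = 3.999×10^7 Pa = 39.99 MPa
shale: 2550 kg/m³ × 9.81 m/s² × 1530 m = 3.827×10^7 Pa = 38.27 MPa
Total = 126.7 + 39.99 + 38.27 = 204.92 MPa
Pore pressure P_p = λ·σ_v = 0.76 × 204.9 MPa = 155.7 MPa
Effective stress σ' = σ_v − P_p = 204.9 − 155.7 = 49.182 MPa = 0.49182 kbar

0.49 kbar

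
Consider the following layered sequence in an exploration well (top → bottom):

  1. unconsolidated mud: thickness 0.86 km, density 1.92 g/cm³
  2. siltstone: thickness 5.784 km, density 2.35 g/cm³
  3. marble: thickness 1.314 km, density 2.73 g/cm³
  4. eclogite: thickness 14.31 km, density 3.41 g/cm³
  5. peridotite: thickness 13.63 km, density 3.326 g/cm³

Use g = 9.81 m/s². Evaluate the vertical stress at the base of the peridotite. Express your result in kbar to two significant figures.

11 kbar

unconsolidated mud: 1920 kg/m³ × 9.81 m/s² × 860 m = 1.620×10^7 Pa = 0.1620 kbar
siltstone: 2350 kg/m³ × 9.81 m/s² × 5784 m = 1.333×10^8 Pa = 1.333 kbar
marble: 2730 kg/m³ × 9.81 m/s² × 1314 m = 3.519×10^7 Pa = 0.3519 kbar
eclogite: 3410 kg/m³ × 9.81 m/s² × 14310 m = 4.787×10^8 Pa = 4.787 kbar
peridotite: 3326 kg/m³ × 9.81 m/s² × 13630 m = 4.447×10^8 Pa = 4.447 kbar
Total = 0.1620 + 1.333 + 0.3519 + 4.787 + 4.447 = 11.082 kbar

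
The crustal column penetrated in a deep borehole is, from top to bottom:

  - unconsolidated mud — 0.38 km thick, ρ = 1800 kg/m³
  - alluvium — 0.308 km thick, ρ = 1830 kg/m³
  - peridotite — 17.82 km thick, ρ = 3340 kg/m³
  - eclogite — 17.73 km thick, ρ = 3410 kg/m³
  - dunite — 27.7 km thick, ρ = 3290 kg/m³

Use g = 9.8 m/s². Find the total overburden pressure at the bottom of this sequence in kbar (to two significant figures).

unconsolidated mud: 1800 kg/m³ × 9.8 m/s² × 380 m = 6.703×10^6 Pa = 0.06703 kbar
alluvium: 1830 kg/m³ × 9.8 m/s² × 308 m = 5.524×10^6 Pa = 0.05524 kbar
peridotite: 3340 kg/m³ × 9.8 m/s² × 17820 m = 5.833×10^8 Pa = 5.833 kbar
eclogite: 3410 kg/m³ × 9.8 m/s² × 17730 m = 5.925×10^8 Pa = 5.925 kbar
dunite: 3290 kg/m³ × 9.8 m/s² × 27700 m = 8.931×10^8 Pa = 8.931 kbar
Total = 0.06703 + 0.05524 + 5.833 + 5.925 + 8.931 = 20.811 kbar

21 kbar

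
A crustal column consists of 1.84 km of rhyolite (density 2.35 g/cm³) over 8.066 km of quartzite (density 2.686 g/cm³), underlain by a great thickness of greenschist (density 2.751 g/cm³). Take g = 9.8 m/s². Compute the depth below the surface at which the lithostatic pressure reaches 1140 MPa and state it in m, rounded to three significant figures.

42700 m

Pressure at base of upper layers: 2350×9.8×1840 + 2686×9.8×8066 = 2.547×10^8 Pa = 254.7 MPa
Remaining pressure to be supplied by greenschist: 1.140×10^9 − 2.547×10^8 = 8.853×10^8 Pa
Additional depth in greenschist = 8.853×10^8 Pa / (2751 kg/m³ × 9.8 m/s²) = 32838 m
Total depth = 9906 m + 32838 m = 42744 m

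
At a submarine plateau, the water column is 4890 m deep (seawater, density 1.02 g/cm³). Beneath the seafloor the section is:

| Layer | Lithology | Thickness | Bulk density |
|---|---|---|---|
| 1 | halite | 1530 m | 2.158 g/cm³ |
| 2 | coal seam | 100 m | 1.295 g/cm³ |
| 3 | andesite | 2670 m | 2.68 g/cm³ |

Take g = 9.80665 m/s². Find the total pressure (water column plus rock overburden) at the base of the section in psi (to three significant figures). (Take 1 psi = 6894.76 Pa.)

22200 psi

seawater: 1020 kg/m³ × 9.80665 m/s² × 4890 m = 4.891×10^7 Pa = 7094 psi
halite: 2158 kg/m³ × 9.80665 m/s² × 1530 m = 3.238×10^7 Pa = 4696 psi
coal seam: 1295 kg/m³ × 9.80665 m/s² × 100 m = 1.270×10^6 Pa = 184.2 psi
andesite: 2680 kg/m³ × 9.80665 m/s² × 2670 m = 7.017×10^7 Pa = 10178 psi
Total = 7094 + 4696 + 184.2 + 10178 = 22152 psi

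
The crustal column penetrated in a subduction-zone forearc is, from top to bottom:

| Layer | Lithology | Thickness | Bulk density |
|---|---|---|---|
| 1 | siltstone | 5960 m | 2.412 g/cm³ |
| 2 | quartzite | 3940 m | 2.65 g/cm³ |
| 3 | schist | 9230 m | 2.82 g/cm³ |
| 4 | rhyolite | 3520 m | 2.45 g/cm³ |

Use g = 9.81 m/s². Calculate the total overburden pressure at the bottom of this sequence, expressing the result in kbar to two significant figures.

5.8 kbar

siltstone: 2412 kg/m³ × 9.81 m/s² × 5960 m = 1.410×10^8 Pa = 1.410 kbar
quartzite: 2650 kg/m³ × 9.81 m/s² × 3940 m = 1.024×10^8 Pa = 1.024 kbar
schist: 2820 kg/m³ × 9.81 m/s² × 9230 m = 2.553×10^8 Pa = 2.553 kbar
rhyolite: 2450 kg/m³ × 9.81 m/s² × 3520 m = 8.460×10^7 Pa = 0.8460 kbar
Total = 1.410 + 1.024 + 2.553 + 0.8460 = 5.8339 kbar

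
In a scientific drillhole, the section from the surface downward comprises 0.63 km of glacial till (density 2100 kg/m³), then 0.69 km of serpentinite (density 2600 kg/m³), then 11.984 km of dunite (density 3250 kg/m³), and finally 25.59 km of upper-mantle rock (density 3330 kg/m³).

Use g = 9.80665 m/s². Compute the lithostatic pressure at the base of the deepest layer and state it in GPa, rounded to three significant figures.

1.25 GPa

glacial till: 2100 kg/m³ × 9.80665 m/s² × 630 m = 1.297×10^7 Pa = 0.01297 GPa
serpentinite: 2600 kg/m³ × 9.80665 m/s² × 690 m = 1.759×10^7 Pa = 0.01759 GPa
dunite: 3250 kg/m³ × 9.80665 m/s² × 11984 m = 3.819×10^8 Pa = 0.3819 GPa
upper-mantle rock: 3330 kg/m³ × 9.80665 m/s² × 25590 m = 8.357×10^8 Pa = 0.8357 GPa
Total = 0.01297 + 0.01759 + 0.3819 + 0.8357 = 1.2482 GPa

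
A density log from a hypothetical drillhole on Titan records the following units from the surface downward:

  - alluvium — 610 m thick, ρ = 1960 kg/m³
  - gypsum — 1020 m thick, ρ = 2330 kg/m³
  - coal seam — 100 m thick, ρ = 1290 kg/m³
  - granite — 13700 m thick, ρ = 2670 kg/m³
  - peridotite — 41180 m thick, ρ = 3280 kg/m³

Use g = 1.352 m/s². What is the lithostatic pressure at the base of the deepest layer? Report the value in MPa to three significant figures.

237 MPa

alluvium: 1960 kg/m³ × 1.352 m/s² × 610 m = 1.616×10^6 Pa = 1.616 MPa
gypsum: 2330 kg/m³ × 1.352 m/s² × 1020 m = 3.213×10^6 Pa = 3.213 MPa
coal seam: 1290 kg/m³ × 1.352 m/s² × 100 m = 1.744×10^5 Pa = 0.1744 MPa
granite: 2670 kg/m³ × 1.352 m/s² × 13700 m = 4.945×10^7 Pa = 49.45 MPa
peridotite: 3280 kg/m³ × 1.352 m/s² × 41180 m = 1.826×10^8 Pa = 182.6 MPa
Total = 1.616 + 3.213 + 0.1744 + 49.45 + 182.6 = 237.07 MPa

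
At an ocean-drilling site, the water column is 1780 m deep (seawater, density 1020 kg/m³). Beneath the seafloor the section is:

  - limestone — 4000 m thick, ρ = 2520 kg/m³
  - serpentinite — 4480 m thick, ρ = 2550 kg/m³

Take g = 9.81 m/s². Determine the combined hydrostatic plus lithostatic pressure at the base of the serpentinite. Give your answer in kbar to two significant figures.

seawater: 1020 kg/m³ × 9.81 m/s² × 1780 m = 1.781×10^7 Pa = 0.1781 kbar
limestone: 2520 kg/m³ × 9.81 m/s² × 4000 m = 9.888×10^7 Pa = 0.9888 kbar
serpentinite: 2550 kg/m³ × 9.81 m/s² × 4480 m = 1.121×10^8 Pa = 1.121 kbar
Total = 0.1781 + 0.9888 + 1.121 = 2.2877 kbar

2.3 kbar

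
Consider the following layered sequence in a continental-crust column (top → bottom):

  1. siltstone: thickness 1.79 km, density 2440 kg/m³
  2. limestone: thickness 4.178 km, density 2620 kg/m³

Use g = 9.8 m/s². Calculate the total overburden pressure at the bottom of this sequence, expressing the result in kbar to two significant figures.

1.5 kbar

siltstone: 2440 kg/m³ × 9.8 m/s² × 1790 m = 4.280×10^7 Pa = 0.4280 kbar
limestone: 2620 kg/m³ × 9.8 m/s² × 4178 m = 1.073×10^8 Pa = 1.073 kbar
Total = 0.4280 + 1.073 = 1.5008 kbar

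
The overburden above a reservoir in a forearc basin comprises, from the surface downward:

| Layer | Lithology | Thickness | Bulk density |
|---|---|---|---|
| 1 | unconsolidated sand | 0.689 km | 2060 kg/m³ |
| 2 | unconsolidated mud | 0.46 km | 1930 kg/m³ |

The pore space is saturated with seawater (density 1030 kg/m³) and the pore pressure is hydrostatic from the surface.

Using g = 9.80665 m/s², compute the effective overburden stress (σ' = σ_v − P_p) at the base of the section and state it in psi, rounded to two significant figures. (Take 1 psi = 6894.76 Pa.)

1600 psi

Overburden (lithostatic) stress σ_v:
unconsolidated sand: 2060 kg/m³ × 9.80665 m/s² × 689 m = 1.392×10^7 Pa = 13.92 MPa
unconsolidated mud: 1930 kg/m³ × 9.80665 m/s² × 460 m = 8.706×10^6 Pa = 8.706 MPa
Total = 13.92 + 8.706 = 22.625 MPa
Pore pressure P_p = 1030 kg/m³ × 9.80665 m/s² × 1149 m = 1.161×10^7 Pa = 11.61 MPa
Effective stress σ' = σ_v − P_p = 22.63 − 11.61 = 11.019 MPa = 1598.2 psi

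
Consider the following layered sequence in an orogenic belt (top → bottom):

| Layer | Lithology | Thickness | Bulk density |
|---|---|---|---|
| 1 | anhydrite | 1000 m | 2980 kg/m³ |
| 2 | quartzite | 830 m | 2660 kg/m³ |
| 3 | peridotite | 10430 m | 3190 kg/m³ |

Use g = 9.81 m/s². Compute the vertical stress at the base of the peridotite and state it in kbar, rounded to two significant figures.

3.8 kbar

anhydrite: 2980 kg/m³ × 9.81 m/s² × 1000 m = 2.923×10^7 Pa = 0.2923 kbar
quartzite: 2660 kg/m³ × 9.81 m/s² × 830 m = 2.166×10^7 Pa = 0.2166 kbar
peridotite: 3190 kg/m³ × 9.81 m/s² × 10430 m = 3.264×10^8 Pa = 3.264 kbar
Total = 0.2923 + 0.2166 + 3.264 = 3.7729 kbar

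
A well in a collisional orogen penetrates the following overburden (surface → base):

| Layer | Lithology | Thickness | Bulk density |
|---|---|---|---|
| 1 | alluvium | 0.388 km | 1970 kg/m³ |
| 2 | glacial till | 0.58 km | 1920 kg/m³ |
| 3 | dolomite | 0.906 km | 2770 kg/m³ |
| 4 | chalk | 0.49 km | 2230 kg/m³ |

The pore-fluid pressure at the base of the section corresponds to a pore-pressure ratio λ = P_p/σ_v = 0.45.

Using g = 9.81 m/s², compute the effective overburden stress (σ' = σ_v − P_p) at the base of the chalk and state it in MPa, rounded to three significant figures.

Overburden (lithostatic) stress σ_v:
alluvium: 1970 kg/m³ × 9.81 m/s² × 388 m = 7.498×10^6 Pa = 7.498 MPa
glacial till: 1920 kg/m³ × 9.81 m/s² × 580 m = 1.092×10^7 Pa = 10.92 MPa
dolomite: 2770 kg/m³ × 9.81 m/s² × 906 m = 2.462×10^7 Pa = 24.62 MPa
chalk: 2230 kg/m³ × 9.81 m/s² × 490 m = 1.072×10^7 Pa = 10.72 MPa
Total = 7.498 + 10.92 + 24.62 + 10.72 = 53.762 MPa
Pore pressure P_p = λ·σ_v = 0.45 × 53.76 MPa = 24.19 MPa
Effective stress σ' = σ_v − P_p = 53.76 − 24.19 = 29.569 MPa

29.6 MPa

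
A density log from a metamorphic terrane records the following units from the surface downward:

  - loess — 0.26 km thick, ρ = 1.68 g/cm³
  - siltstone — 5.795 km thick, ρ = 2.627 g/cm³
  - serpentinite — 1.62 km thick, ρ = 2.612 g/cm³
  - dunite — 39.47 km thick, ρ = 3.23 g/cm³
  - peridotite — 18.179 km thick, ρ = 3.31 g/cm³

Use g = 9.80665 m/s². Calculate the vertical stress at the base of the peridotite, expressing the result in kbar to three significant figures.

loess: 1680 kg/m³ × 9.80665 m/s² × 260 m = 4.284×10^6 Pa = 0.04284 kbar
siltstone: 2627 kg/m³ × 9.80665 m/s² × 5795 m = 1.493×10^8 Pa = 1.493 kbar
serpentinite: 2612 kg/m³ × 9.80665 m/s² × 1620 m = 4.150×10^7 Pa = 0.4150 kbar
dunite: 3230 kg/m³ × 9.80665 m/s² × 39470 m = 1.250×10^9 Pa = 12.50 kbar
peridotite: 3310 kg/m³ × 9.80665 m/s² × 18179 m = 5.901×10^8 Pa = 5.901 kbar
Total = 0.04284 + 1.493 + 0.4150 + 12.50 + 5.901 = 20.354 kbar

20.4 kbar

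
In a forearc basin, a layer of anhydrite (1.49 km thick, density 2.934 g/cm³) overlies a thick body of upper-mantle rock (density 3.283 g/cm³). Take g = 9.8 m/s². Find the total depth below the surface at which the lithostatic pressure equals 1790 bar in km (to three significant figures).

5.72 km

Pressure at base of upper layers: 2934×9.8×1490 = 4.284×10^7 Pa = 428.4 bar
Remaining pressure to be supplied by upper-mantle rock: 1.790×10^8 − 4.284×10^7 = 1.362×10^8 Pa
Additional depth in upper-mantle rock = 1.362×10^8 Pa / (3283 kg/m³ × 9.8 m/s²) = 4232.0 m
Total depth = 1490 m + 4232.0 m = 5722.0 m
= 5.7220 km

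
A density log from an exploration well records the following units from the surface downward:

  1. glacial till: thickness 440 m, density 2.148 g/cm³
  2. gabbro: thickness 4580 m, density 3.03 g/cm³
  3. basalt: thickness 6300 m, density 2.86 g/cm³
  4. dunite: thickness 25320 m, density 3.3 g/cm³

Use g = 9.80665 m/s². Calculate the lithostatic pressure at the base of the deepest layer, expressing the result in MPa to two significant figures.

glacial till: 2148 kg/m³ × 9.80665 m/s² × 440 m = 9.268×10^6 Pa = 9.268 MPa
gabbro: 3030 kg/m³ × 9.80665 m/s² × 4580 m = 1.361×10^8 Pa = 136.1 MPa
basalt: 2860 kg/m³ × 9.80665 m/s² × 6300 m = 1.767×10^8 Pa = 176.7 MPa
dunite: 3300 kg/m³ × 9.80665 m/s² × 25320 m = 8.194×10^8 Pa = 819.4 MPa
Total = 9.268 + 136.1 + 176.7 + 819.4 = 1141.5 MPa

1100 MPa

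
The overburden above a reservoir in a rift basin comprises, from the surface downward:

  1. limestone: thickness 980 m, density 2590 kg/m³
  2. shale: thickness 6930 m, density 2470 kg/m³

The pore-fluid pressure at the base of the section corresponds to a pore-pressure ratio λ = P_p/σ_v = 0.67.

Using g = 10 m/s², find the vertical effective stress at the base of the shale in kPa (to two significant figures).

Overburden (lithostatic) stress σ_v:
limestone: 2590 kg/m³ × 10 m/s² × 980 m = 2.538×10^7 Pa = 25.38 MPa
shale: 2470 kg/m³ × 10 m/s² × 6930 m = 1.712×10^8 Pa = 171.2 MPa
Total = 25.38 + 171.2 = 196.55 MPa
Pore pressure P_p = λ·σ_v = 0.67 × 196.6 MPa = 131.7 MPa
Effective stress σ' = σ_v − P_p = 196.6 − 131.7 = 64.862 MPa = 64862 kPa

65000 kPa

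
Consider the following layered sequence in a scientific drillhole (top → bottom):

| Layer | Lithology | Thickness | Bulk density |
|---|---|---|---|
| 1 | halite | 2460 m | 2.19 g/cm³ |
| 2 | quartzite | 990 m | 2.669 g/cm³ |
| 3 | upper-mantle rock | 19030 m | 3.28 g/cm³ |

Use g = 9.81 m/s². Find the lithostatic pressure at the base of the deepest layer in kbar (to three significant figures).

6.91 kbar

halite: 2190 kg/m³ × 9.81 m/s² × 2460 m = 5.285×10^7 Pa = 0.5285 kbar
quartzite: 2669 kg/m³ × 9.81 m/s² × 990 m = 2.592×10^7 Pa = 0.2592 kbar
upper-mantle rock: 3280 kg/m³ × 9.81 m/s² × 19030 m = 6.123×10^8 Pa = 6.123 kbar
Total = 0.5285 + 0.2592 + 6.123 = 6.9110 kbar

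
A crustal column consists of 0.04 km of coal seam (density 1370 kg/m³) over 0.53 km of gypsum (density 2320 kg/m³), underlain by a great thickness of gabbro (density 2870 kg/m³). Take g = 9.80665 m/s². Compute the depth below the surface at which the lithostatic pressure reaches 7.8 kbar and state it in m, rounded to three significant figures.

Pressure at base of upper layers: 1370×9.80665×40 + 2320×9.80665×530 = 1.260×10^7 Pa = 0.1260 kbar
Remaining pressure to be supplied by gabbro: 7.800×10^8 − 1.260×10^7 = 7.674×10^8 Pa
Additional depth in gabbro = 7.674×10^8 Pa / (2870 kg/m³ × 9.80665 m/s²) = 27266 m
Total depth = 570 m + 27266 m = 27836 m

27800 m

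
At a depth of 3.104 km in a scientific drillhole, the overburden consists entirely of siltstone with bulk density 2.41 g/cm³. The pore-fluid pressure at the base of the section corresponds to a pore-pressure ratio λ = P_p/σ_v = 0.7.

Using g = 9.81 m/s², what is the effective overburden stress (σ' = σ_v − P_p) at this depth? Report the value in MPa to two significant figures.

22 MPa

Overburden (lithostatic) stress σ_v:
siltstone: 2410 kg/m³ × 9.81 m/s² × 3104 m = 7.339×10^7 Pa = 73.39 MPa
Pore pressure P_p = λ·σ_v = 0.7 × 73.39 MPa = 51.37 MPa
Effective stress σ' = σ_v − P_p = 73.39 − 51.37 = 22.016 MPa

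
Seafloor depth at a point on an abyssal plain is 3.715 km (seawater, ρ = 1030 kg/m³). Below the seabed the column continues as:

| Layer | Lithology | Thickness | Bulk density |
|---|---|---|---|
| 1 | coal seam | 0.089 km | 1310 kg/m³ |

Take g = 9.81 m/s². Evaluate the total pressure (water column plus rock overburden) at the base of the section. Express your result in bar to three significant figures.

seawater: 1030 kg/m³ × 9.81 m/s² × 3715 m = 3.754×10^7 Pa = 375.4 bar
coal seam: 1310 kg/m³ × 9.81 m/s² × 89 m = 1.144×10^6 Pa = 11.44 bar
Total = 375.4 + 11.44 = 386.81 bar

387 bar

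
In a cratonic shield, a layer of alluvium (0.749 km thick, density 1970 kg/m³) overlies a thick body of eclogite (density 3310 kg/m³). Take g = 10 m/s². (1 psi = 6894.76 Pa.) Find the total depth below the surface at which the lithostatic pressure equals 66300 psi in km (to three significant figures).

Pressure at base of upper layers: 1970×10×749 = 1.476×10^7 Pa = 2140 psi
Remaining pressure to be supplied by eclogite: 4.571×10^8 − 1.476×10^7 = 4.424×10^8 Pa
Additional depth in eclogite = 4.424×10^8 Pa / (3310 kg/m³ × 10 m/s²) = 13365 m
Total depth = 749 m + 13365 m = 14114 m
= 14.114 km

14.1 km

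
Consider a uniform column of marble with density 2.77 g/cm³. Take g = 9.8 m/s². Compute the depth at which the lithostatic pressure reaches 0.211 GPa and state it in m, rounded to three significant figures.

h = P/(ρg) = 0.211 GPa / (2770 kg/m³ × 9.8 m/s²) = 2.110×10^8 Pa / 27146 Pa/m = 7772.8 m

7770 m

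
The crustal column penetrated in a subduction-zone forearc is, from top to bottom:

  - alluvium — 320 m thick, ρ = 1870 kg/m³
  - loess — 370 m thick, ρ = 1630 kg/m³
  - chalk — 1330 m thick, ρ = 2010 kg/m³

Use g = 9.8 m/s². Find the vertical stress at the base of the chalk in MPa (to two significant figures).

alluvium: 1870 kg/m³ × 9.8 m/s² × 320 m = 5.864×10^6 Pa = 5.864 MPa
loess: 1630 kg/m³ × 9.8 m/s² × 370 m = 5.910×10^6 Pa = 5.910 MPa
chalk: 2010 kg/m³ × 9.8 m/s² × 1330 m = 2.620×10^7 Pa = 26.20 MPa
Total = 5.864 + 5.910 + 26.20 = 37.973 MPa

38 MPa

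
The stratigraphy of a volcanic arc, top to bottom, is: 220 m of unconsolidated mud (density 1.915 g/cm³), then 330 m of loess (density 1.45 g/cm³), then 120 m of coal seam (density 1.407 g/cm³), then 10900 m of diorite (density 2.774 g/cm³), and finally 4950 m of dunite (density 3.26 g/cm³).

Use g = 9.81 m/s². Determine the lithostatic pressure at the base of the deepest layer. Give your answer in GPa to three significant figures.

unconsolidated mud: 1915 kg/m³ × 9.81 m/s² × 220 m = 4.133×10^6 Pa = 4.133×10^-3 GPa
loess: 1450 kg/m³ × 9.81 m/s² × 330 m = 4.694×10^6 Pa = 4.694×10^-3 GPa
coal seam: 1407 kg/m³ × 9.81 m/s² × 120 m = 1.656×10^6 Pa = 1.656×10^-3 GPa
diorite: 2774 kg/m³ × 9.81 m/s² × 10900 m = 2.966×10^8 Pa = 0.2966 GPa
dunite: 3260 kg/m³ × 9.81 m/s² × 4950 m = 1.583×10^8 Pa = 0.1583 GPa
Total = 4.133×10^-3 + 4.694×10^-3 + 1.656×10^-3 + 0.2966 + 0.1583 = 0.46541 GPa

0.465 GPa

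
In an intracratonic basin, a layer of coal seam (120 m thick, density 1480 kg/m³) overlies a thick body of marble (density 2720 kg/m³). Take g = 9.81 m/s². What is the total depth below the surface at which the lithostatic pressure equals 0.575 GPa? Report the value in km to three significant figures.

21.6 km

Pressure at base of upper layers: 1480×9.81×120 = 1.742×10^6 Pa = 1.742×10^-3 GPa
Remaining pressure to be supplied by marble: 5.750×10^8 − 1.742×10^6 = 5.733×10^8 Pa
Additional depth in marble = 5.733×10^8 Pa / (2720 kg/m³ × 9.81 m/s²) = 21484 m
Total depth = 120 m + 21484 m = 21604 m
= 21.604 km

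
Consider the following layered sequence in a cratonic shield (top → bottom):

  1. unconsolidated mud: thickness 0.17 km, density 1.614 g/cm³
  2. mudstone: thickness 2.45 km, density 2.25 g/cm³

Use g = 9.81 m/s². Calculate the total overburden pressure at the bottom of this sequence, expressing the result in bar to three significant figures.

unconsolidated mud: 1614 kg/m³ × 9.81 m/s² × 170 m = 2.692×10^6 Pa = 26.92 bar
mudstone: 2250 kg/m³ × 9.81 m/s² × 2450 m = 5.408×10^7 Pa = 540.8 bar
Total = 26.92 + 540.8 = 567.69 bar

568 bar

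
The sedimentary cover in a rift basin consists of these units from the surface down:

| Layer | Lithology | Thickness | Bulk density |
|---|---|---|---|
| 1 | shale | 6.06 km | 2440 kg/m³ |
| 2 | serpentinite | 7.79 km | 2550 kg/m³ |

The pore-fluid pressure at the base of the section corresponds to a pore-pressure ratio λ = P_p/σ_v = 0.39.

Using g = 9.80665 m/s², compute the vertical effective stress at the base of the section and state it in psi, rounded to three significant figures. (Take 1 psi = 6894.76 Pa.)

Overburden (lithostatic) stress σ_v:
shale: 2440 kg/m³ × 9.80665 m/s² × 6060 m = 1.450×10^8 Pa = 145.0 MPa
serpentinite: 2550 kg/m³ × 9.80665 m/s² × 7790 m = 1.948×10^8 Pa = 194.8 MPa
Total = 145.0 + 194.8 = 339.81 MPa
Pore pressure P_p = λ·σ_v = 0.39 × 339.8 MPa = 132.5 MPa
Effective stress σ' = σ_v − P_p = 339.8 − 132.5 = 207.28 MPa = 30064 psi

30100 psi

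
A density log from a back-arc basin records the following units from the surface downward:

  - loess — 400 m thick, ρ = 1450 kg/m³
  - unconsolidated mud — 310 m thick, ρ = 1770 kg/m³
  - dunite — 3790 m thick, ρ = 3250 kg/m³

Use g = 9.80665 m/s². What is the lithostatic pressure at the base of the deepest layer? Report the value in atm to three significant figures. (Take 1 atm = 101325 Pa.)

1300 atm

loess: 1450 kg/m³ × 9.80665 m/s² × 400 m = 5.688×10^6 Pa = 56.13 atm
unconsolidated mud: 1770 kg/m³ × 9.80665 m/s² × 310 m = 5.381×10^6 Pa = 53.11 atm
dunite: 3250 kg/m³ × 9.80665 m/s² × 3790 m = 1.208×10^8 Pa = 1192 atm
Total = 56.13 + 53.11 + 1192 = 1301.4 atm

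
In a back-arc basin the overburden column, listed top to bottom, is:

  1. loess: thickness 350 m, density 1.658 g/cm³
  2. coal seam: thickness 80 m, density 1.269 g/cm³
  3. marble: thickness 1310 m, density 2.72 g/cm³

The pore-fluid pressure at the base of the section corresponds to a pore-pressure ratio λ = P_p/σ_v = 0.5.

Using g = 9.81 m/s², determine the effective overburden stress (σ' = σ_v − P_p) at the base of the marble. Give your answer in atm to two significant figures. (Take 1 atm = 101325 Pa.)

Overburden (lithostatic) stress σ_v:
loess: 1658 kg/m³ × 9.81 m/s² × 350 m = 5.693×10^6 Pa = 5.693 MPa
coal seam: 1269 kg/m³ × 9.81 m/s² × 80 m = 9.959×10^5 Pa = 0.9959 MPa
marble: 2720 kg/m³ × 9.81 m/s² × 1310 m = 3.495×10^7 Pa = 34.95 MPa
Total = 5.693 + 0.9959 + 34.95 = 41.644 MPa
Pore pressure P_p = λ·σ_v = 0.5 × 41.64 MPa = 20.82 MPa
Effective stress σ' = σ_v − P_p = 41.64 − 20.82 = 20.822 MPa = 205.50 atm

210 atm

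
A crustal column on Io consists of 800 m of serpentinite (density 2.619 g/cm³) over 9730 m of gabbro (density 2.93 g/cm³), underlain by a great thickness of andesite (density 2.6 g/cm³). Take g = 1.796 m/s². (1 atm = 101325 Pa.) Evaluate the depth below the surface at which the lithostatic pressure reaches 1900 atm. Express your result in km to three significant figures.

40.0 km

Pressure at base of upper layers: 2619×1.796×800 + 2930×1.796×9730 = 5.496×10^7 Pa = 542.5 atm
Remaining pressure to be supplied by andesite: 1.925×10^8 − 5.496×10^7 = 1.376×10^8 Pa
Additional depth in andesite = 1.376×10^8 Pa / (2600 kg/m³ × 1.796 m/s²) = 29457 m
Total depth = 10530 m + 29457 m = 39987 m
= 39.987 km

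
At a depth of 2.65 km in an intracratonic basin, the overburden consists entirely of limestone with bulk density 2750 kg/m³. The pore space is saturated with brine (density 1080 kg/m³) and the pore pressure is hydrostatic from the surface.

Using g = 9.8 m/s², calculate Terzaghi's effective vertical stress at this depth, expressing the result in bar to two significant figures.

Overburden (lithostatic) stress σ_v:
limestone: 2750 kg/m³ × 9.8 m/s² × 2650 m = 7.142×10^7 Pa = 71.42 MPa
Pore pressure P_p = 1080 kg/m³ × 9.8 m/s² × 2650 m = 2.805×10^7 Pa = 28.05 MPa
Effective stress σ' = σ_v − P_p = 71.42 − 28.05 = 43.370 MPa = 433.70 bar

430 bar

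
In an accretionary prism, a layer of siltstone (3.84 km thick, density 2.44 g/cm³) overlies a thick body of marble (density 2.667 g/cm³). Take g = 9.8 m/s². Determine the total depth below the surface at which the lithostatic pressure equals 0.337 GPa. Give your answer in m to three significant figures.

Pressure at base of upper layers: 2440×9.8×3840 = 9.182×10^7 Pa = 0.09182 GPa
Remaining pressure to be supplied by marble: 3.370×10^8 − 9.182×10^7 = 2.452×10^8 Pa
Additional depth in marble = 2.452×10^8 Pa / (2667 kg/m³ × 9.8 m/s²) = 9380.6 m
Total depth = 3840 m + 9380.6 m = 13221 m

13200 m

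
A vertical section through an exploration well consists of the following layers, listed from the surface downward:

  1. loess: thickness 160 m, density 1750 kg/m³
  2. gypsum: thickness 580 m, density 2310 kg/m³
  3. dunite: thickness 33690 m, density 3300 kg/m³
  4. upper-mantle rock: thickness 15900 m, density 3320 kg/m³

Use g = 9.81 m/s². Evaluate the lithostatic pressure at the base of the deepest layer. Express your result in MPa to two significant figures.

1600 MPa

loess: 1750 kg/m³ × 9.81 m/s² × 160 m = 2.747×10^6 Pa = 2.747 MPa
gypsum: 2310 kg/m³ × 9.81 m/s² × 580 m = 1.314×10^7 Pa = 13.14 MPa
dunite: 3300 kg/m³ × 9.81 m/s² × 33690 m = 1.091×10^9 Pa = 1091 MPa
upper-mantle rock: 3320 kg/m³ × 9.81 m/s² × 15900 m = 5.179×10^8 Pa = 517.9 MPa
Total = 2.747 + 13.14 + 1091 + 517.9 = 1624.4 MPa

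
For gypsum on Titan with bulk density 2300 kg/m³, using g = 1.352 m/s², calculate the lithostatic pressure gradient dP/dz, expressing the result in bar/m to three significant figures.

dP/dz = ρg = 2300 kg/m³ × 1.352 m/s² = 3109.6 Pa/m
= 3109.6 Pa/m × (1 bar/m / 1.0000×10^5 Pa/m) = 0.031096 bar/m

0.0311 bar/m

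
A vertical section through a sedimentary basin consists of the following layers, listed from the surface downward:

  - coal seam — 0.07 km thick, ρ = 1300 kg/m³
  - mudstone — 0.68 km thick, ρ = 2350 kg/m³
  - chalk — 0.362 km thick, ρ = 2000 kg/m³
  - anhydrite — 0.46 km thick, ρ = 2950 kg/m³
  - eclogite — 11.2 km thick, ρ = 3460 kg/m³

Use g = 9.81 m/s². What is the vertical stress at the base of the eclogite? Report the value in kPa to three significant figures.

coal seam: 1300 kg/m³ × 9.81 m/s² × 70 m = 8.927×10^5 Pa = 892.7 kPa
mudstone: 2350 kg/m³ × 9.81 m/s² × 680 m = 1.568×10^7 Pa = 15676 kPa
chalk: 2000 kg/m³ × 9.81 m/s² × 362 m = 7.102×10^6 Pa = 7102 kPa
anhydrite: 2950 kg/m³ × 9.81 m/s² × 460 m = 1.331×10^7 Pa = 13312 kPa
eclogite: 3460 kg/m³ × 9.81 m/s² × 11200 m = 3.802×10^8 Pa = 3.802×10^5 kPa
Total = 892.7 + 15676 + 7102 + 13312 + 3.802×10^5 = 4.1714×10^5 kPa

417000 kPa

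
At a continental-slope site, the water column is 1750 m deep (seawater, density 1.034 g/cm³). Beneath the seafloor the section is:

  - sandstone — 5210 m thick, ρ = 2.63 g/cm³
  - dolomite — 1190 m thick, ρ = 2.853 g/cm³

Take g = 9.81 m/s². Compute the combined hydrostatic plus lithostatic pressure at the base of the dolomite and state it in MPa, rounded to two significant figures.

seawater: 1034 kg/m³ × 9.81 m/s² × 1750 m = 1.775×10^7 Pa = 17.75 MPa
sandstone: 2630 kg/m³ × 9.81 m/s² × 5210 m = 1.344×10^8 Pa = 134.4 MPa
dolomite: 2853 kg/m³ × 9.81 m/s² × 1190 m = 3.331×10^7 Pa = 33.31 MPa
Total = 17.75 + 134.4 + 33.31 = 185.48 MPa

190 MPa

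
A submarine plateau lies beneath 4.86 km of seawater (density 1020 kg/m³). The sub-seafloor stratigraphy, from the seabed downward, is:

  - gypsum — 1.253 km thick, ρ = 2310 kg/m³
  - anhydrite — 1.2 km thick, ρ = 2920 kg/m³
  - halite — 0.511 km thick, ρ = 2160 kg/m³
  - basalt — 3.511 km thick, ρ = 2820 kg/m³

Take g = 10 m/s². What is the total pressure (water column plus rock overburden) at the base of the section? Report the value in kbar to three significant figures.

seawater: 1020 kg/m³ × 10 m/s² × 4860 m = 4.957×10^7 Pa = 0.4957 kbar
gypsum: 2310 kg/m³ × 10 m/s² × 1253 m = 2.894×10^7 Pa = 0.2894 kbar
anhydrite: 2920 kg/m³ × 10 m/s² × 1200 m = 3.504×10^7 Pa = 0.3504 kbar
halite: 2160 kg/m³ × 10 m/s² × 511 m = 1.104×10^7 Pa = 0.1104 kbar
basalt: 2820 kg/m³ × 10 m/s² × 3511 m = 9.901×10^7 Pa = 0.9901 kbar
Total = 0.4957 + 0.2894 + 0.3504 + 0.1104 + 0.9901 = 2.2360 kbar

2.24 kbar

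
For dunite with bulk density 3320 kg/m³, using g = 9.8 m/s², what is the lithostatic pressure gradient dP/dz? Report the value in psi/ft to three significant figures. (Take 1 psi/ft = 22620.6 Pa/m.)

dP/dz = ρg = 3320 kg/m³ × 9.8 m/s² = 32536 Pa/m
= 32536 Pa/m × (1 psi/ft / 22621 Pa/m) = 1.4383 psi/ft

1.44 psi/ft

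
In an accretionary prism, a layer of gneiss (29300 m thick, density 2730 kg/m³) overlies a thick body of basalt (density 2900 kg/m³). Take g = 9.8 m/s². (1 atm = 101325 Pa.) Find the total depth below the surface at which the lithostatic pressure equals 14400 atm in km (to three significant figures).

53.1 km

Pressure at base of upper layers: 2730×9.8×29300 = 7.839×10^8 Pa = 7736 atm
Remaining pressure to be supplied by basalt: 1.459×10^9 − 7.839×10^8 = 6.752×10^8 Pa
Additional depth in basalt = 6.752×10^8 Pa / (2900 kg/m³ × 9.8 m/s²) = 23757 m
Total depth = 29300 m + 23757 m = 53057 m
= 53.057 km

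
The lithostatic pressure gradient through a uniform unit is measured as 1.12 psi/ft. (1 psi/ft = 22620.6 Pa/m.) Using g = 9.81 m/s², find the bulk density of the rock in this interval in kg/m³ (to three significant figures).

2580 kg/m³

ρ = (dP/dz)/g = 1.12 psi/ft / 9.81 m/s² = 25335 Pa/m / 9.81 m/s² = 2582.6 kg/m³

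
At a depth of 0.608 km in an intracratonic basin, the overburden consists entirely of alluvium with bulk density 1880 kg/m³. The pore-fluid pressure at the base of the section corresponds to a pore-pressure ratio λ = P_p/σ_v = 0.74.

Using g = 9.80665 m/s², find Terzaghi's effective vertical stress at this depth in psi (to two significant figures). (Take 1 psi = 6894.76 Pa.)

Overburden (lithostatic) stress σ_v:
alluvium: 1880 kg/m³ × 9.80665 m/s² × 608 m = 1.121×10^7 Pa = 11.21 MPa
Pore pressure P_p = λ·σ_v = 0.74 × 11.21 MPa = 8.295 MPa
Effective stress σ' = σ_v − P_p = 11.21 − 8.295 = 2.9144 MPa = 422.70 psi

420 psi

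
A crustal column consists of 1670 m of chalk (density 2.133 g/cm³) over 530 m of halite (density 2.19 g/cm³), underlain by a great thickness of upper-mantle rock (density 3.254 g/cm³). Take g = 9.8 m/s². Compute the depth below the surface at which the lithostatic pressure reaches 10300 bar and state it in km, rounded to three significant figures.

Pressure at base of upper layers: 2133×9.8×1670 + 2190×9.8×530 = 4.628×10^7 Pa = 462.8 bar
Remaining pressure to be supplied by upper-mantle rock: 1.030×10^9 − 4.628×10^7 = 9.837×10^8 Pa
Additional depth in upper-mantle rock = 9.837×10^8 Pa / (3254 kg/m³ × 9.8 m/s²) = 30848 m
Total depth = 2200 m + 30848 m = 33048 m
= 33.048 km

33.0 km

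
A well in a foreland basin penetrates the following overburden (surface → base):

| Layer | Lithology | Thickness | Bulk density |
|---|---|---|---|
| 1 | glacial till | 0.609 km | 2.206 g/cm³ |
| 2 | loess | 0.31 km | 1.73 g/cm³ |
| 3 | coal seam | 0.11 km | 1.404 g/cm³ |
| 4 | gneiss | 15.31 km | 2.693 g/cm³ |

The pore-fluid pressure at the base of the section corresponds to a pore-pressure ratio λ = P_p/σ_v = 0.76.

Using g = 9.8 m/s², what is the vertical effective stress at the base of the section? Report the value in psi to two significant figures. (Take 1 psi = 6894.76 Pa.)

15000 psi

Overburden (lithostatic) stress σ_v:
glacial till: 2206 kg/m³ × 9.8 m/s² × 609 m = 1.317×10^7 Pa = 13.17 MPa
loess: 1730 kg/m³ × 9.8 m/s² × 310 m = 5.256×10^6 Pa = 5.256 MPa
coal seam: 1404 kg/m³ × 9.8 m/s² × 110 m = 1.514×10^6 Pa = 1.514 MPa
gneiss: 2693 kg/m³ × 9.8 m/s² × 15310 m = 4.041×10^8 Pa = 404.1 MPa
Total = 13.17 + 5.256 + 1.514 + 404.1 = 423.99 MPa
Pore pressure P_p = λ·σ_v = 0.76 × 424.0 MPa = 322.2 MPa
Effective stress σ' = σ_v − P_p = 424.0 − 322.2 = 101.76 MPa = 14759 psi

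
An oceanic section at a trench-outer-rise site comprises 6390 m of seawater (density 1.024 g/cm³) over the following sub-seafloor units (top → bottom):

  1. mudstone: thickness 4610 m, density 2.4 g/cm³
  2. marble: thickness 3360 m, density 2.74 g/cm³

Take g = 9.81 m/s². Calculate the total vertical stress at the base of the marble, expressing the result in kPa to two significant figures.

260000 kPa

seawater: 1024 kg/m³ × 9.81 m/s² × 6390 m = 6.419×10^7 Pa = 64190 kPa
mudstone: 2400 kg/m³ × 9.81 m/s² × 4610 m = 1.085×10^8 Pa = 1.085×10^5 kPa
marble: 2740 kg/m³ × 9.81 m/s² × 3360 m = 9.031×10^7 Pa = 90315 kPa
Total = 64190 + 1.085×10^5 + 90315 = 2.6304×10^5 kPa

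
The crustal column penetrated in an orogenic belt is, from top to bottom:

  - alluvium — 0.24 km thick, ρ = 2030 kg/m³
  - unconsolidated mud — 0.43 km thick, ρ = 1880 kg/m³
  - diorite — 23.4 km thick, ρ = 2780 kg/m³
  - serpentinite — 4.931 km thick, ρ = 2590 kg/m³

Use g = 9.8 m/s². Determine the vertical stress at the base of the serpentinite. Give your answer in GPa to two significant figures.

alluvium: 2030 kg/m³ × 9.8 m/s² × 240 m = 4.775×10^6 Pa = 4.775×10^-3 GPa
unconsolidated mud: 1880 kg/m³ × 9.8 m/s² × 430 m = 7.922×10^6 Pa = 7.922×10^-3 GPa
diorite: 2780 kg/m³ × 9.8 m/s² × 23400 m = 6.375×10^8 Pa = 0.6375 GPa
serpentinite: 2590 kg/m³ × 9.8 m/s² × 4931 m = 1.252×10^8 Pa = 0.1252 GPa
Total = 4.775×10^-3 + 7.922×10^-3 + 0.6375 + 0.1252 = 0.77537 GPa

0.78 GPa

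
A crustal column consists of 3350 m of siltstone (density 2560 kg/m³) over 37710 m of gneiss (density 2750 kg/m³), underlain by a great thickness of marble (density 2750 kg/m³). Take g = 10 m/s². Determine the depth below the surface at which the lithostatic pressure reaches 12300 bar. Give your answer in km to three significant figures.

Pressure at base of upper layers: 2560×10×3350 + 2750×10×37710 = 1.123×10^9 Pa = 11228 bar
Remaining pressure to be supplied by marble: 1.230×10^9 − 1.123×10^9 = 1.072×10^8 Pa
Additional depth in marble = 1.072×10^8 Pa / (2750 kg/m³ × 10 m/s²) = 3898.7 m
Total depth = 41060 m + 3898.7 m = 44959 m
= 44.959 km

45.0 km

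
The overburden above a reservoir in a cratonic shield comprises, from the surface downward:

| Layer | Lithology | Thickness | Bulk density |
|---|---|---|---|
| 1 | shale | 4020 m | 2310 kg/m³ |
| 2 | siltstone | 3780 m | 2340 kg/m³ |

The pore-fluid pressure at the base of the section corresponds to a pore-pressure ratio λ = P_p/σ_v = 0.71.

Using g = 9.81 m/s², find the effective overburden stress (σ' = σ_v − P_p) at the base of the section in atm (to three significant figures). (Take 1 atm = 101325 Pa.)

509 atm

Overburden (lithostatic) stress σ_v:
shale: 2310 kg/m³ × 9.81 m/s² × 4020 m = 9.110×10^7 Pa = 91.10 MPa
siltstone: 2340 kg/m³ × 9.81 m/s² × 3780 m = 8.677×10^7 Pa = 86.77 MPa
Total = 91.10 + 86.77 = 177.87 MPa
Pore pressure P_p = λ·σ_v = 0.71 × 177.9 MPa = 126.3 MPa
Effective stress σ' = σ_v − P_p = 177.9 − 126.3 = 51.582 MPa = 509.07 atm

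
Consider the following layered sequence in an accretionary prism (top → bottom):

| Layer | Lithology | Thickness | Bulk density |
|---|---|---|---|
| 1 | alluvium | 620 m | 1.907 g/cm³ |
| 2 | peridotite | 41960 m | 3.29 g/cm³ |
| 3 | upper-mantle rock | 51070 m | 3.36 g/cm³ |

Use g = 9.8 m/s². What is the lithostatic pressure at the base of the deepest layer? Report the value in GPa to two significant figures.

3.0 GPa

alluvium: 1907 kg/m³ × 9.8 m/s² × 620 m = 1.159×10^7 Pa = 0.01159 GPa
peridotite: 3290 kg/m³ × 9.8 m/s² × 41960 m = 1.353×10^9 Pa = 1.353 GPa
upper-mantle rock: 3360 kg/m³ × 9.8 m/s² × 51070 m = 1.682×10^9 Pa = 1.682 GPa
Total = 0.01159 + 1.353 + 1.682 = 3.0461 GPa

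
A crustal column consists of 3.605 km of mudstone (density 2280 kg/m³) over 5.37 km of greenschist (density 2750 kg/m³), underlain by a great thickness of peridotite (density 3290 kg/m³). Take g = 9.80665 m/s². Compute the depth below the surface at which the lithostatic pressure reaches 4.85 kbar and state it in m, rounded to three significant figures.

Pressure at base of upper layers: 2280×9.80665×3605 + 2750×9.80665×5370 = 2.254×10^8 Pa = 2.254 kbar
Remaining pressure to be supplied by peridotite: 4.850×10^8 − 2.254×10^8 = 2.596×10^8 Pa
Additional depth in peridotite = 2.596×10^8 Pa / (3290 kg/m³ × 9.80665 m/s²) = 8045.4 m
Total depth = 8975 m + 8045.4 m = 17020 m

17000 m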